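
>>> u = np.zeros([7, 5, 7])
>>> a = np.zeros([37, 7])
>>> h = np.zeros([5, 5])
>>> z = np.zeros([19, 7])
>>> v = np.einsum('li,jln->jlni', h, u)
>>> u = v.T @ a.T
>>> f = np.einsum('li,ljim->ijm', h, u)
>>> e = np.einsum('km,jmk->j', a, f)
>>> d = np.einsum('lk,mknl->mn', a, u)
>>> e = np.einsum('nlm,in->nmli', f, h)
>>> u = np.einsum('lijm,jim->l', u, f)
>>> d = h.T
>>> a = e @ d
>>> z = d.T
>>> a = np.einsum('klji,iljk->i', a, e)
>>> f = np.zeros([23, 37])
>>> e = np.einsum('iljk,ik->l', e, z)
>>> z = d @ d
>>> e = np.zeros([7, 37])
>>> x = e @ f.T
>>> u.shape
(5,)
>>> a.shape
(5,)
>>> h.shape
(5, 5)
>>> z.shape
(5, 5)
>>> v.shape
(7, 5, 7, 5)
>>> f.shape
(23, 37)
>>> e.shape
(7, 37)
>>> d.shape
(5, 5)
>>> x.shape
(7, 23)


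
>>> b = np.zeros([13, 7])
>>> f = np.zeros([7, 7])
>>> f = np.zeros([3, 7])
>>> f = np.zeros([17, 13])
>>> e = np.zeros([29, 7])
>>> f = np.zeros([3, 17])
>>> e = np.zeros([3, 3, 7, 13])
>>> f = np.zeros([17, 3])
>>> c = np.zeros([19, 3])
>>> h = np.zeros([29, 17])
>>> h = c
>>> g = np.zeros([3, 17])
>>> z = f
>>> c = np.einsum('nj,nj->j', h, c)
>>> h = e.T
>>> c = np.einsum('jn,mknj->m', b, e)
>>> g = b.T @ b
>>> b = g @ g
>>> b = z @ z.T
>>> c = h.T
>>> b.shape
(17, 17)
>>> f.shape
(17, 3)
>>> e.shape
(3, 3, 7, 13)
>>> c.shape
(3, 3, 7, 13)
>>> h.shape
(13, 7, 3, 3)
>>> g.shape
(7, 7)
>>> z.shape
(17, 3)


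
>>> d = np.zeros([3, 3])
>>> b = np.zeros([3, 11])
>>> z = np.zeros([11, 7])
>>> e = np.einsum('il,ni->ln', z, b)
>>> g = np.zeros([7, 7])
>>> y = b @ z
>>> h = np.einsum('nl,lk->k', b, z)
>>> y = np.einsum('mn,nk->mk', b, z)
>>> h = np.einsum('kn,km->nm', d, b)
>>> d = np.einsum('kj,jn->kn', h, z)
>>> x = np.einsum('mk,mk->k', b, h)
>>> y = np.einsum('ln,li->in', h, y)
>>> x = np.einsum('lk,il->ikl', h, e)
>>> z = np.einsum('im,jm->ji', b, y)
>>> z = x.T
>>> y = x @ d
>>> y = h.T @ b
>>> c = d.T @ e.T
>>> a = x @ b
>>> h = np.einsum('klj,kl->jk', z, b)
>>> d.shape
(3, 7)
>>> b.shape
(3, 11)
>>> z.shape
(3, 11, 7)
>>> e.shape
(7, 3)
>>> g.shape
(7, 7)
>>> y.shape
(11, 11)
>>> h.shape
(7, 3)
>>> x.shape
(7, 11, 3)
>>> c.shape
(7, 7)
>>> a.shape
(7, 11, 11)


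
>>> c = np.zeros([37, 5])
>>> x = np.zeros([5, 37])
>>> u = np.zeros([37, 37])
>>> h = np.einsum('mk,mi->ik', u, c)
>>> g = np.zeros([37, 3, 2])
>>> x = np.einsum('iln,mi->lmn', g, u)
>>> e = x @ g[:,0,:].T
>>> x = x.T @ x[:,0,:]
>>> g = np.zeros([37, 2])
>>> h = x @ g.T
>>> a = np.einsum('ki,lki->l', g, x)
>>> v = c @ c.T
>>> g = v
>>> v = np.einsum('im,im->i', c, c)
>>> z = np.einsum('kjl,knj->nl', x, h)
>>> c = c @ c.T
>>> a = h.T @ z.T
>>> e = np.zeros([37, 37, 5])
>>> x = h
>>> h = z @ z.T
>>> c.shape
(37, 37)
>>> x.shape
(2, 37, 37)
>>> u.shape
(37, 37)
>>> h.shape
(37, 37)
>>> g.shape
(37, 37)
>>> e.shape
(37, 37, 5)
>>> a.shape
(37, 37, 37)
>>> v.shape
(37,)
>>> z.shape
(37, 2)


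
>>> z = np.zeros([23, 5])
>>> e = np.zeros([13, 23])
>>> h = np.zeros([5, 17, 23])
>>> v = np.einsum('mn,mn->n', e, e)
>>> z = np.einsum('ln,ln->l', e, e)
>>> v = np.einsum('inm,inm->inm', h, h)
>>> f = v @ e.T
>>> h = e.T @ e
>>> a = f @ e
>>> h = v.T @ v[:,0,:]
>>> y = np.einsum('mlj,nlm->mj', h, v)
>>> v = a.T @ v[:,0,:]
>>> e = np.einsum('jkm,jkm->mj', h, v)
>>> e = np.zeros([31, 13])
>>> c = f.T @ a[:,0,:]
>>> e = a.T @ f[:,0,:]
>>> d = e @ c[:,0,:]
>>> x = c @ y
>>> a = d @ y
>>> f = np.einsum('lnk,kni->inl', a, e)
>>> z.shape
(13,)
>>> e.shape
(23, 17, 13)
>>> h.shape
(23, 17, 23)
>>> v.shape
(23, 17, 23)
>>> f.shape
(13, 17, 23)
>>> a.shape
(23, 17, 23)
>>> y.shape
(23, 23)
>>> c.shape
(13, 17, 23)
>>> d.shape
(23, 17, 23)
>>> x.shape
(13, 17, 23)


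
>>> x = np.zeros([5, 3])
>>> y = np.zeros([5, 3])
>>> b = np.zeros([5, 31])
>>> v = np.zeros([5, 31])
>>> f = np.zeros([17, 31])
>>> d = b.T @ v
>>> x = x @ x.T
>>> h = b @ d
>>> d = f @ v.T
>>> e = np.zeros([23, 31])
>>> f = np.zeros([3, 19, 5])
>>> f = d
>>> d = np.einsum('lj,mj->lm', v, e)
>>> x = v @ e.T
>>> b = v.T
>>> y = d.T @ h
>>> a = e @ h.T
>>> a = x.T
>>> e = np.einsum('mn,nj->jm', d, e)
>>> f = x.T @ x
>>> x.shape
(5, 23)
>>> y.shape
(23, 31)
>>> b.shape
(31, 5)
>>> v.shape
(5, 31)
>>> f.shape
(23, 23)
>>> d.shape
(5, 23)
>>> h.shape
(5, 31)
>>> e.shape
(31, 5)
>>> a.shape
(23, 5)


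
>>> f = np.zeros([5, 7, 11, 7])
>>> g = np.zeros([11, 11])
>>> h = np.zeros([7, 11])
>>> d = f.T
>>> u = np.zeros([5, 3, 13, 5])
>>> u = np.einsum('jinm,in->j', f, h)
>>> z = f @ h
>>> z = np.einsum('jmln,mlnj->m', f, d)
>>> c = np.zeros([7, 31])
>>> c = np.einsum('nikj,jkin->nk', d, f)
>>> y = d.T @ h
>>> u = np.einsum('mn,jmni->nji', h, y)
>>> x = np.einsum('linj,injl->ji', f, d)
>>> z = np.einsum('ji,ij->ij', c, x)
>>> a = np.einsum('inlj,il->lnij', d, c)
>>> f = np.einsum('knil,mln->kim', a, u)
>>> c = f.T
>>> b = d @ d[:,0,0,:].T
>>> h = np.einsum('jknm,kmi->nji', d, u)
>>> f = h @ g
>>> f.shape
(7, 7, 11)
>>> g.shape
(11, 11)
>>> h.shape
(7, 7, 11)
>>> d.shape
(7, 11, 7, 5)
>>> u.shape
(11, 5, 11)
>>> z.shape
(7, 7)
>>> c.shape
(11, 7, 7)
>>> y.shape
(5, 7, 11, 11)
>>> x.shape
(7, 7)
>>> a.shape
(7, 11, 7, 5)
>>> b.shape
(7, 11, 7, 7)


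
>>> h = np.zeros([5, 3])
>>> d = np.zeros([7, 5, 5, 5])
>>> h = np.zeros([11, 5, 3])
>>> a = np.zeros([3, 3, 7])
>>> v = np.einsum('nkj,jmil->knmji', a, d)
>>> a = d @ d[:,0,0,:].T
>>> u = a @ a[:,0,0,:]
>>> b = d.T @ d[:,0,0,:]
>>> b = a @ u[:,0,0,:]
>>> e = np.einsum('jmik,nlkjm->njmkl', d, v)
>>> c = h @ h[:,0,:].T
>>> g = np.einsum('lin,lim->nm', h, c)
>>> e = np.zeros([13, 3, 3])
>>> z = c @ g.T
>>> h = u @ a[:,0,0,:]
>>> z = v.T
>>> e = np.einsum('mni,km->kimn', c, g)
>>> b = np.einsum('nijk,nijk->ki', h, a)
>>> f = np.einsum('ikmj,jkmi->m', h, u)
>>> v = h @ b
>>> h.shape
(7, 5, 5, 7)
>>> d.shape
(7, 5, 5, 5)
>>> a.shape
(7, 5, 5, 7)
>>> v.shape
(7, 5, 5, 5)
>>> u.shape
(7, 5, 5, 7)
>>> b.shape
(7, 5)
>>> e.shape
(3, 11, 11, 5)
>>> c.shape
(11, 5, 11)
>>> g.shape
(3, 11)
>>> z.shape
(5, 7, 5, 3, 3)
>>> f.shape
(5,)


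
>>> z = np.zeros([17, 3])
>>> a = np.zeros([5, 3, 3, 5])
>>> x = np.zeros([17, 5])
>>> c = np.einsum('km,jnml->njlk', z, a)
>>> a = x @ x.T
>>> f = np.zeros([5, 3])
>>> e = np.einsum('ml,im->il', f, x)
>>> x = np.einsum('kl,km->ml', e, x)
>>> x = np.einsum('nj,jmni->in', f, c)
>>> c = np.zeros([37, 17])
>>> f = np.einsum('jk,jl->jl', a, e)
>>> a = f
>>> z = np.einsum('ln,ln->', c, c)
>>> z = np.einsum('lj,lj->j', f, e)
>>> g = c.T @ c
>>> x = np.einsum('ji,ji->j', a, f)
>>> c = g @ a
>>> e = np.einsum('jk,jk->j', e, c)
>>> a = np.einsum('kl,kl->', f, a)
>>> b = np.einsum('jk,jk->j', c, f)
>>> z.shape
(3,)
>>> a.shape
()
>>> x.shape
(17,)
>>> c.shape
(17, 3)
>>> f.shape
(17, 3)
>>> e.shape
(17,)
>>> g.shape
(17, 17)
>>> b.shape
(17,)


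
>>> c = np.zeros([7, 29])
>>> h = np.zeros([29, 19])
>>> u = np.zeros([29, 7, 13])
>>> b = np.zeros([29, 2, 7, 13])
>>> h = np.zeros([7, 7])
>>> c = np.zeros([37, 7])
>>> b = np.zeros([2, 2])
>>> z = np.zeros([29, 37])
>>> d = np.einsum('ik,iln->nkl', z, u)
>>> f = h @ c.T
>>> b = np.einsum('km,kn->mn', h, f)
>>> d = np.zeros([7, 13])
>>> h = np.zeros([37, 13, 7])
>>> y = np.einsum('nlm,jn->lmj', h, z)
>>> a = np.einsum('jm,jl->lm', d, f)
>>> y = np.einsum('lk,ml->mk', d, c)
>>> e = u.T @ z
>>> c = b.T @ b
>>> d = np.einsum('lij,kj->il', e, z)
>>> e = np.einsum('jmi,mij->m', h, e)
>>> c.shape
(37, 37)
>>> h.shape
(37, 13, 7)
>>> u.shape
(29, 7, 13)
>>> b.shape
(7, 37)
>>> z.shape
(29, 37)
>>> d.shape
(7, 13)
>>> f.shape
(7, 37)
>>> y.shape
(37, 13)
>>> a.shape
(37, 13)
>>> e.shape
(13,)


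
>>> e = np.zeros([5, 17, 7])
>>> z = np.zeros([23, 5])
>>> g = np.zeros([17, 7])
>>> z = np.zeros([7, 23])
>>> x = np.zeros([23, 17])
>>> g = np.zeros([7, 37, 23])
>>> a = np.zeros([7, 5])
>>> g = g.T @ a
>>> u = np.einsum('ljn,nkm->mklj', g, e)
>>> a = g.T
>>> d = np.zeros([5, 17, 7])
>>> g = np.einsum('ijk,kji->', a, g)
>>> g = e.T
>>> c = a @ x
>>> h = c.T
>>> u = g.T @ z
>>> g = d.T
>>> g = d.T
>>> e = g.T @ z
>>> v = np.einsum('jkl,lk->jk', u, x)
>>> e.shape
(5, 17, 23)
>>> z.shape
(7, 23)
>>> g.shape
(7, 17, 5)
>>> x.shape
(23, 17)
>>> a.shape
(5, 37, 23)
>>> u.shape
(5, 17, 23)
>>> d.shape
(5, 17, 7)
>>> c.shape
(5, 37, 17)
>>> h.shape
(17, 37, 5)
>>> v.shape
(5, 17)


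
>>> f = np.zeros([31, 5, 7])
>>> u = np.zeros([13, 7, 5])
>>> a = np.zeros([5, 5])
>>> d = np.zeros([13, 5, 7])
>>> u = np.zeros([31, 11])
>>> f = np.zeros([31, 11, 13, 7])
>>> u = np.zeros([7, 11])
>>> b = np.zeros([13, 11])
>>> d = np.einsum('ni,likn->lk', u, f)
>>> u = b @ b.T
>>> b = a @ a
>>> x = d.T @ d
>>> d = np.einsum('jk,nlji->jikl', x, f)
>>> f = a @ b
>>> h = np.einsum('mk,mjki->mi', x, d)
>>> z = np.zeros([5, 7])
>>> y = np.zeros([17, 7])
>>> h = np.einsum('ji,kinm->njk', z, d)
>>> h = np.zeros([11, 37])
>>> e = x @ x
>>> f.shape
(5, 5)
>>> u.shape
(13, 13)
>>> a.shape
(5, 5)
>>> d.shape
(13, 7, 13, 11)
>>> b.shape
(5, 5)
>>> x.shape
(13, 13)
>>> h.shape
(11, 37)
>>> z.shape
(5, 7)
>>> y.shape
(17, 7)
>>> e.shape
(13, 13)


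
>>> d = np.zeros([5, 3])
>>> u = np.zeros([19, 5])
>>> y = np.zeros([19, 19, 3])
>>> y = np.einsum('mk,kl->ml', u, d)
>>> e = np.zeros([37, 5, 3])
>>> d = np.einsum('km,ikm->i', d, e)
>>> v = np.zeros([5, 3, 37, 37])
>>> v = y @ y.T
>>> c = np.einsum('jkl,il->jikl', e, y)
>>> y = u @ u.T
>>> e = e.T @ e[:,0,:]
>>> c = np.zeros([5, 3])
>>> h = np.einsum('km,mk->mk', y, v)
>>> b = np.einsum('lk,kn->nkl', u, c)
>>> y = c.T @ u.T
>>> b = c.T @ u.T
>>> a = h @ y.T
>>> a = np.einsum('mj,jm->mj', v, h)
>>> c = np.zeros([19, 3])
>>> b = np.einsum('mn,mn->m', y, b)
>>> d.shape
(37,)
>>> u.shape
(19, 5)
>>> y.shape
(3, 19)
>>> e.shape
(3, 5, 3)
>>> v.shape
(19, 19)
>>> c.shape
(19, 3)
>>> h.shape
(19, 19)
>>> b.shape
(3,)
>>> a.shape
(19, 19)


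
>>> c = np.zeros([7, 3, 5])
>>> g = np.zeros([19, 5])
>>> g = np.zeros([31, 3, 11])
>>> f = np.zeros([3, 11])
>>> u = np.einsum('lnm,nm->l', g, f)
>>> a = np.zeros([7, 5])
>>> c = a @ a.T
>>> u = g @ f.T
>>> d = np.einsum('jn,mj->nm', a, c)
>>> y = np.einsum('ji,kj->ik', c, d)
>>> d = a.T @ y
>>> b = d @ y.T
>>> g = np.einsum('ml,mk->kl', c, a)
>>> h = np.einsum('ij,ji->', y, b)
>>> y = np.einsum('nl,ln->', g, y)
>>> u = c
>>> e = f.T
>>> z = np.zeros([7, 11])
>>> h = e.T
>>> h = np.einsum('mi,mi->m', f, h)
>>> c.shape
(7, 7)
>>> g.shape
(5, 7)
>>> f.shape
(3, 11)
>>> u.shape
(7, 7)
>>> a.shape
(7, 5)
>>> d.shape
(5, 5)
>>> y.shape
()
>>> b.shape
(5, 7)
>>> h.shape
(3,)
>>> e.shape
(11, 3)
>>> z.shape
(7, 11)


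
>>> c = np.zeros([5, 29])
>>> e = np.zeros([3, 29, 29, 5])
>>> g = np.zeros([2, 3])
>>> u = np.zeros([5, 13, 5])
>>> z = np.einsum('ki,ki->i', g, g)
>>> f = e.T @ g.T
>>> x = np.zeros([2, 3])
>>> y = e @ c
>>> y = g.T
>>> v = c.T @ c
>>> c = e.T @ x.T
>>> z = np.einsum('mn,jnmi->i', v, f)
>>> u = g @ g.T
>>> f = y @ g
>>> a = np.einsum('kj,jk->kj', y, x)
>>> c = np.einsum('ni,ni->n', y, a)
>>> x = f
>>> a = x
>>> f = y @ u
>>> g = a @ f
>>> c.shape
(3,)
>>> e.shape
(3, 29, 29, 5)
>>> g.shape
(3, 2)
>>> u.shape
(2, 2)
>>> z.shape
(2,)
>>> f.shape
(3, 2)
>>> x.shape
(3, 3)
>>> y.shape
(3, 2)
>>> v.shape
(29, 29)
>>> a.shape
(3, 3)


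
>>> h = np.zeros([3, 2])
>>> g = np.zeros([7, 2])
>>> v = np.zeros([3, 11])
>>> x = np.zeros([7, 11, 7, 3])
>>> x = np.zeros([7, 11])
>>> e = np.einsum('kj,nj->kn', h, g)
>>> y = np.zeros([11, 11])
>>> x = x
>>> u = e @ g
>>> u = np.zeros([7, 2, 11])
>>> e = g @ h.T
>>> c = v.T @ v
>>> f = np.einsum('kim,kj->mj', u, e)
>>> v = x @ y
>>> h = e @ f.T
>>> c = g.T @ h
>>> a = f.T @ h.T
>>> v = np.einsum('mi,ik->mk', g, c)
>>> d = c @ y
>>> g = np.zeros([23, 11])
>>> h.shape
(7, 11)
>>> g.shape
(23, 11)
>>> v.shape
(7, 11)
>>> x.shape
(7, 11)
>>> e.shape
(7, 3)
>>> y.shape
(11, 11)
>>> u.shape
(7, 2, 11)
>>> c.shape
(2, 11)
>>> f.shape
(11, 3)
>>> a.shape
(3, 7)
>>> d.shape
(2, 11)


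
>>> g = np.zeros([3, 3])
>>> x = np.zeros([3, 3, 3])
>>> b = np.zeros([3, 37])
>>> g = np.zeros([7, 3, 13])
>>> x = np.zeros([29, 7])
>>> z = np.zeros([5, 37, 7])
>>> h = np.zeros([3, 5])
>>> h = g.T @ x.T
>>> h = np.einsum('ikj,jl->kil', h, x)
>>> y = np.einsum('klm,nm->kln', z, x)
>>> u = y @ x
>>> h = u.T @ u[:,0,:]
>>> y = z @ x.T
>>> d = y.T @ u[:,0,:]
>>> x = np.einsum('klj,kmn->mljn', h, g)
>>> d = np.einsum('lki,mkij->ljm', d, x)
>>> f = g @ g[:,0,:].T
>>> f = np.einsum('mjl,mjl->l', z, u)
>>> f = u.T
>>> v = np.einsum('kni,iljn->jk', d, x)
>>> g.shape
(7, 3, 13)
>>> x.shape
(3, 37, 7, 13)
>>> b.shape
(3, 37)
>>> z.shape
(5, 37, 7)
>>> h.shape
(7, 37, 7)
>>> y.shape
(5, 37, 29)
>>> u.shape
(5, 37, 7)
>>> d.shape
(29, 13, 3)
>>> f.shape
(7, 37, 5)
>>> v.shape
(7, 29)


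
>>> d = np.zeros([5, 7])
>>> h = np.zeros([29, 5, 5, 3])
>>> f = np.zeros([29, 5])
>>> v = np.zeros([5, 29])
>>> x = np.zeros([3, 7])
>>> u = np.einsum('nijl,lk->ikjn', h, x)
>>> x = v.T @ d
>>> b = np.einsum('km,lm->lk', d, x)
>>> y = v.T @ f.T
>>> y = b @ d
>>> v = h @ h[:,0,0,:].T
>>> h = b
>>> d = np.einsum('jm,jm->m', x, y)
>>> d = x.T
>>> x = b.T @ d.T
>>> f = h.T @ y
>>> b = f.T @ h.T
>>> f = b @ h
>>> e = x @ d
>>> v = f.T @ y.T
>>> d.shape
(7, 29)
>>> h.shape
(29, 5)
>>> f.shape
(7, 5)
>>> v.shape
(5, 29)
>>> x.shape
(5, 7)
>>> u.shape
(5, 7, 5, 29)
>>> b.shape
(7, 29)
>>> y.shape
(29, 7)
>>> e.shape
(5, 29)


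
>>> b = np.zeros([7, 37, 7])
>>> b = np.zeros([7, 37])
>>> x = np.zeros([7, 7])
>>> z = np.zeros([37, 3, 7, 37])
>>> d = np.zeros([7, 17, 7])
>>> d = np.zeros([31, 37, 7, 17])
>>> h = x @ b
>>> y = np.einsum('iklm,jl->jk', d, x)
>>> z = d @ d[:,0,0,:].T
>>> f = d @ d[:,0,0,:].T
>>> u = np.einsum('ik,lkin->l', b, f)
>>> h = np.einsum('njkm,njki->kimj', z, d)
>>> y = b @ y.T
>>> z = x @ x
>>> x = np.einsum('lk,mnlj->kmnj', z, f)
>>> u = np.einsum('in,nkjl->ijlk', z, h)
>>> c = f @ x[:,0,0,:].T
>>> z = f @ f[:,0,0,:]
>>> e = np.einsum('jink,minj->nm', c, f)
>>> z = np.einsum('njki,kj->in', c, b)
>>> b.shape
(7, 37)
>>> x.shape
(7, 31, 37, 31)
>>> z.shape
(7, 31)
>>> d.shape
(31, 37, 7, 17)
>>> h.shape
(7, 17, 31, 37)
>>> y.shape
(7, 7)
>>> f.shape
(31, 37, 7, 31)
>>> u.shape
(7, 31, 37, 17)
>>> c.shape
(31, 37, 7, 7)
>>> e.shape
(7, 31)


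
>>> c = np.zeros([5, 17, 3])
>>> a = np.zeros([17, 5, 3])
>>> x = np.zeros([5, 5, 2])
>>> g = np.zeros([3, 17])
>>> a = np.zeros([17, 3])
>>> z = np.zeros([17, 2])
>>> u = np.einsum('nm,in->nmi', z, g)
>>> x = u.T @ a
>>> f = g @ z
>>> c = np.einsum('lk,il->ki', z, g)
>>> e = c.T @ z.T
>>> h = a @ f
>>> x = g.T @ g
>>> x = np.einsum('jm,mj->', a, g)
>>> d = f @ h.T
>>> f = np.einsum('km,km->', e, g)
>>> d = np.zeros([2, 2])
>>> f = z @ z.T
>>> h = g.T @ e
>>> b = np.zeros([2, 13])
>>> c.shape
(2, 3)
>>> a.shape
(17, 3)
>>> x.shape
()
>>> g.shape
(3, 17)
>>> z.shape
(17, 2)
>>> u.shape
(17, 2, 3)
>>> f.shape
(17, 17)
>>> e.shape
(3, 17)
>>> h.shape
(17, 17)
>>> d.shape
(2, 2)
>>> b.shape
(2, 13)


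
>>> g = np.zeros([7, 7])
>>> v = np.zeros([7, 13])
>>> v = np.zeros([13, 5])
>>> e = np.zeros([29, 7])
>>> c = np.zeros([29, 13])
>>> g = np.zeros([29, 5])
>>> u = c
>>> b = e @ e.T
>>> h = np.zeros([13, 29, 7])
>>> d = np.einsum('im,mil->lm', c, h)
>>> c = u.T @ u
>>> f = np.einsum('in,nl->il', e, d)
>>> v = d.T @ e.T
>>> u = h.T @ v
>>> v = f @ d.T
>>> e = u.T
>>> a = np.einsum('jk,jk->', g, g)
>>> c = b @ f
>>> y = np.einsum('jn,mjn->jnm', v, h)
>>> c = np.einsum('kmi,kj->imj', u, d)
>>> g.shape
(29, 5)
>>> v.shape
(29, 7)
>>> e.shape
(29, 29, 7)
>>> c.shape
(29, 29, 13)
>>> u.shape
(7, 29, 29)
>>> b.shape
(29, 29)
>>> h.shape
(13, 29, 7)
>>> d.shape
(7, 13)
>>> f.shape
(29, 13)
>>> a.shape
()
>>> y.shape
(29, 7, 13)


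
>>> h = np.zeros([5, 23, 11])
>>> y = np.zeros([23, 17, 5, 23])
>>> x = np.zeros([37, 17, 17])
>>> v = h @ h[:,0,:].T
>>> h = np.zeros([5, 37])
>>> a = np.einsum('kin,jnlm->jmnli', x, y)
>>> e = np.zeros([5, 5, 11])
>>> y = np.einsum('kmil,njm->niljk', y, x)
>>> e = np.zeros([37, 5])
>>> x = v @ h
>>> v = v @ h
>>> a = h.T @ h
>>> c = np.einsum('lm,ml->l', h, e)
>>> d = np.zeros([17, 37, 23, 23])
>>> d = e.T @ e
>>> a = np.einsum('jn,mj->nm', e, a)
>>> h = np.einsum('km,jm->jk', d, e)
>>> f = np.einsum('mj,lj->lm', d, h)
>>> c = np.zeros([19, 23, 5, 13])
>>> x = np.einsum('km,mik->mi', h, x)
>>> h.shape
(37, 5)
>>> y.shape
(37, 5, 23, 17, 23)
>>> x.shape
(5, 23)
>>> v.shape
(5, 23, 37)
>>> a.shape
(5, 37)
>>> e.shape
(37, 5)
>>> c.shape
(19, 23, 5, 13)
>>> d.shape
(5, 5)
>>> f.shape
(37, 5)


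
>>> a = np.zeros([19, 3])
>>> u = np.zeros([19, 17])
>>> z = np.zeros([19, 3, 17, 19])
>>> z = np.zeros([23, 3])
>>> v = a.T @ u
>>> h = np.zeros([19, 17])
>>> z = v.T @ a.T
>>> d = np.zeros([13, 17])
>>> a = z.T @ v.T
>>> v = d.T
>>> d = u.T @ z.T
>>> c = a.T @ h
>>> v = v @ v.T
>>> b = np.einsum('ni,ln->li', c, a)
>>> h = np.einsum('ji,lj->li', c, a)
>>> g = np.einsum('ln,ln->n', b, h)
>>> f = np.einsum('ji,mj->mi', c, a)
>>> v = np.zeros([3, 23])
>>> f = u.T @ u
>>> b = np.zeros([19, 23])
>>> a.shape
(19, 3)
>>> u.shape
(19, 17)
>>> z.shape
(17, 19)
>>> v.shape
(3, 23)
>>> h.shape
(19, 17)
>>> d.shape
(17, 17)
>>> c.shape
(3, 17)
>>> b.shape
(19, 23)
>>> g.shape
(17,)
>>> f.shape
(17, 17)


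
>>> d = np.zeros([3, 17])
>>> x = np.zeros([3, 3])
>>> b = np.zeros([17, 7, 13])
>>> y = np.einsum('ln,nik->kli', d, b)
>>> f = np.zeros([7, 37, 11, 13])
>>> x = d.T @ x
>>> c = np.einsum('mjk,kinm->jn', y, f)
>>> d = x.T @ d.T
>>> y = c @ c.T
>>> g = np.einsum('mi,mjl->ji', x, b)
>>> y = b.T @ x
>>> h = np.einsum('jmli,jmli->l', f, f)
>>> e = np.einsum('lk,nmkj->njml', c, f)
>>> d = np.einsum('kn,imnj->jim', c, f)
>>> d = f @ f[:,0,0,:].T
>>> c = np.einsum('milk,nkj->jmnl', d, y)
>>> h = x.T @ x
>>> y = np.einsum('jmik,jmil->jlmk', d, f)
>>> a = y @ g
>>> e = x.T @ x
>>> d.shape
(7, 37, 11, 7)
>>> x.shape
(17, 3)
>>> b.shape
(17, 7, 13)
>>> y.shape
(7, 13, 37, 7)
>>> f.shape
(7, 37, 11, 13)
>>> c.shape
(3, 7, 13, 11)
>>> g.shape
(7, 3)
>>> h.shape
(3, 3)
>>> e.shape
(3, 3)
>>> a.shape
(7, 13, 37, 3)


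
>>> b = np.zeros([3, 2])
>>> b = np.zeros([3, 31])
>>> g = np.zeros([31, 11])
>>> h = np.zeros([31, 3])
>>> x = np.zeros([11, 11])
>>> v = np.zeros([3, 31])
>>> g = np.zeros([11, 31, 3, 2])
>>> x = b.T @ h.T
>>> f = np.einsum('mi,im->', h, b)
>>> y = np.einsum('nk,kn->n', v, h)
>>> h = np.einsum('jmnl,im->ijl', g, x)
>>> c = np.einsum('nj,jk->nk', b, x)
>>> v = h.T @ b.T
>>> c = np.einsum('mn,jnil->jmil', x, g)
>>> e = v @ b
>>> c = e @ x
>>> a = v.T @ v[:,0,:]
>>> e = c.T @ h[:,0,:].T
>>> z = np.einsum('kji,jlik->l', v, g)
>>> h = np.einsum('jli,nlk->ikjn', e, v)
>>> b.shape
(3, 31)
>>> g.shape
(11, 31, 3, 2)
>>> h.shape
(31, 3, 31, 2)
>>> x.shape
(31, 31)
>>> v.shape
(2, 11, 3)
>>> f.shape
()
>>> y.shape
(3,)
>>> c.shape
(2, 11, 31)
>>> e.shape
(31, 11, 31)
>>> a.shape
(3, 11, 3)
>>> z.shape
(31,)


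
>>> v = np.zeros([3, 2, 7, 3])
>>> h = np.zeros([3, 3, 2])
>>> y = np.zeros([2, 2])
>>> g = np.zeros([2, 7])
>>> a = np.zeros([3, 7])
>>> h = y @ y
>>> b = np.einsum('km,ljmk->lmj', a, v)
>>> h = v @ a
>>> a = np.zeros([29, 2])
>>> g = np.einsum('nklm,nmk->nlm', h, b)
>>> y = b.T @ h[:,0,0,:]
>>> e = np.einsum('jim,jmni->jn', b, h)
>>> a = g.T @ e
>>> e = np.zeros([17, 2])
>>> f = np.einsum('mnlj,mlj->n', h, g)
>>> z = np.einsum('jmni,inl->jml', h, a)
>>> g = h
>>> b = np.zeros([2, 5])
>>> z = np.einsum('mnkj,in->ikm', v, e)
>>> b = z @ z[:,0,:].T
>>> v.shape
(3, 2, 7, 3)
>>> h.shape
(3, 2, 7, 7)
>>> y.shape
(2, 7, 7)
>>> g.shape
(3, 2, 7, 7)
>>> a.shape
(7, 7, 7)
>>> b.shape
(17, 7, 17)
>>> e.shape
(17, 2)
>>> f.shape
(2,)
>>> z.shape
(17, 7, 3)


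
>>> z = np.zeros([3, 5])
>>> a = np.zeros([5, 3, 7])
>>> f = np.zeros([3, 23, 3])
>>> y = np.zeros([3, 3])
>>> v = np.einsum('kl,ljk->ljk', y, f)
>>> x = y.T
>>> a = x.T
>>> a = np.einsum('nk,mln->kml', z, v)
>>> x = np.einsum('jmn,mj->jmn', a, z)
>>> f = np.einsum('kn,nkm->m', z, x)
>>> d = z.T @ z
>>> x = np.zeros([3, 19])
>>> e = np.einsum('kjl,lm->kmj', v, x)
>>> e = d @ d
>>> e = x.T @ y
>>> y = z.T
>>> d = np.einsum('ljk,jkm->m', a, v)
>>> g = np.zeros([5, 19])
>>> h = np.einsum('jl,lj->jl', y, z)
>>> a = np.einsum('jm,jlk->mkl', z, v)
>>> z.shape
(3, 5)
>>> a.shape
(5, 3, 23)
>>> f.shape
(23,)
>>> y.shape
(5, 3)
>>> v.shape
(3, 23, 3)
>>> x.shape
(3, 19)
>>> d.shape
(3,)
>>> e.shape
(19, 3)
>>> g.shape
(5, 19)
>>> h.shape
(5, 3)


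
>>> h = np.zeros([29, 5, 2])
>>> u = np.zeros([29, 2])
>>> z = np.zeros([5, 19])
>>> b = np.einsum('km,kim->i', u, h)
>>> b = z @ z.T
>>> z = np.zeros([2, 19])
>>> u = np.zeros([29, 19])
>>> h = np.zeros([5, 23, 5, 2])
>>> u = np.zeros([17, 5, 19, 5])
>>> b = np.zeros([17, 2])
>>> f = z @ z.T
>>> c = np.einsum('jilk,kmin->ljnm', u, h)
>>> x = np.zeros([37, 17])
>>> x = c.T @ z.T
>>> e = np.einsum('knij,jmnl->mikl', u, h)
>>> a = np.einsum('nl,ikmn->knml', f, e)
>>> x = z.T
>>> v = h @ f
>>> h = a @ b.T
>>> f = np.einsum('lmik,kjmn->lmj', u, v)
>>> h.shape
(19, 2, 17, 17)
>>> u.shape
(17, 5, 19, 5)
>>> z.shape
(2, 19)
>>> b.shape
(17, 2)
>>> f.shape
(17, 5, 23)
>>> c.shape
(19, 17, 2, 23)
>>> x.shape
(19, 2)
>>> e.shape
(23, 19, 17, 2)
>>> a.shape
(19, 2, 17, 2)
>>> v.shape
(5, 23, 5, 2)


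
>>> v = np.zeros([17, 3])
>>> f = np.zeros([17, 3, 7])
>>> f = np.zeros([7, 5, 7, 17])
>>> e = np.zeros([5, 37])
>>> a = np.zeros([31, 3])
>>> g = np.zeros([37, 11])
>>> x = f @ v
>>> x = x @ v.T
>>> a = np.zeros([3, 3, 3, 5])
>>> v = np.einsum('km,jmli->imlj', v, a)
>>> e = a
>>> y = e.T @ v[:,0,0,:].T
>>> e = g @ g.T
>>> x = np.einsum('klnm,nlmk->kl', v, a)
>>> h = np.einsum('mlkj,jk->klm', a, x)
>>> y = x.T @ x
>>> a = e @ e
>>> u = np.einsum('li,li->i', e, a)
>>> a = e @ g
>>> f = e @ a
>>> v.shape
(5, 3, 3, 3)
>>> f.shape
(37, 11)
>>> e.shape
(37, 37)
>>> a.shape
(37, 11)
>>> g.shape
(37, 11)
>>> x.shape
(5, 3)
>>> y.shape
(3, 3)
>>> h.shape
(3, 3, 3)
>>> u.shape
(37,)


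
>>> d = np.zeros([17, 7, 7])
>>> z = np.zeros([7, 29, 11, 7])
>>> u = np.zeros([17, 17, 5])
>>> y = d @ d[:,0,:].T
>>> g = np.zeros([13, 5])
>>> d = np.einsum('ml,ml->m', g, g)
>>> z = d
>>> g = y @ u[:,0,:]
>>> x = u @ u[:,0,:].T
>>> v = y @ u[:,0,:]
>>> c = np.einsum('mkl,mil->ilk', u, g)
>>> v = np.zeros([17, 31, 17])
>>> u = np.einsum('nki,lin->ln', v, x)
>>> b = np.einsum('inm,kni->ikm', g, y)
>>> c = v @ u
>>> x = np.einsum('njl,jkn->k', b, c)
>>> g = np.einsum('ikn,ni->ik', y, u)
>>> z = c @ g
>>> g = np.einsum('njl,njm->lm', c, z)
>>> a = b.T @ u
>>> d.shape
(13,)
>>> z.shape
(17, 31, 7)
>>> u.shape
(17, 17)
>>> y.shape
(17, 7, 17)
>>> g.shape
(17, 7)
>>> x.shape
(31,)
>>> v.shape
(17, 31, 17)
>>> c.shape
(17, 31, 17)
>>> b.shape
(17, 17, 5)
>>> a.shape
(5, 17, 17)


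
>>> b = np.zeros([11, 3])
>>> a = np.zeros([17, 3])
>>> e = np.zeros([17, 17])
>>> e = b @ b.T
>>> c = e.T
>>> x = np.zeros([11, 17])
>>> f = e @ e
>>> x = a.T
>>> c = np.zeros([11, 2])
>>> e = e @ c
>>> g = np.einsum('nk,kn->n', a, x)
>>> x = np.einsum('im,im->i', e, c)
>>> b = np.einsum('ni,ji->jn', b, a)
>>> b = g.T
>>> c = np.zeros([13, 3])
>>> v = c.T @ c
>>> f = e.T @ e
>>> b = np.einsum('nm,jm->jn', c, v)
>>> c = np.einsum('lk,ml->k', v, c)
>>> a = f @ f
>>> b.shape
(3, 13)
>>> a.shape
(2, 2)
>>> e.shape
(11, 2)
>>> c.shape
(3,)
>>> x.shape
(11,)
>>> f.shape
(2, 2)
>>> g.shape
(17,)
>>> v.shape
(3, 3)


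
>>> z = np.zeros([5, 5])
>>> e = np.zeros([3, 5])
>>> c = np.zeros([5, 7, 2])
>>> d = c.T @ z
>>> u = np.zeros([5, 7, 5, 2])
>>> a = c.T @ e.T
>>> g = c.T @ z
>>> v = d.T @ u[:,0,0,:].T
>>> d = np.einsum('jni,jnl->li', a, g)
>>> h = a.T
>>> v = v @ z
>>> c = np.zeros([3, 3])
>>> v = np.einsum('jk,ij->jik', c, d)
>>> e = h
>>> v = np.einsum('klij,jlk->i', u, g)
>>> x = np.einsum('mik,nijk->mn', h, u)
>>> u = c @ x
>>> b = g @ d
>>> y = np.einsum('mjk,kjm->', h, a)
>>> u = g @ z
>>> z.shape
(5, 5)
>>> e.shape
(3, 7, 2)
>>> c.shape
(3, 3)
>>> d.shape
(5, 3)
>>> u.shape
(2, 7, 5)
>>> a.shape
(2, 7, 3)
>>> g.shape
(2, 7, 5)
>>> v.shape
(5,)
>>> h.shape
(3, 7, 2)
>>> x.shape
(3, 5)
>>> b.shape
(2, 7, 3)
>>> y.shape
()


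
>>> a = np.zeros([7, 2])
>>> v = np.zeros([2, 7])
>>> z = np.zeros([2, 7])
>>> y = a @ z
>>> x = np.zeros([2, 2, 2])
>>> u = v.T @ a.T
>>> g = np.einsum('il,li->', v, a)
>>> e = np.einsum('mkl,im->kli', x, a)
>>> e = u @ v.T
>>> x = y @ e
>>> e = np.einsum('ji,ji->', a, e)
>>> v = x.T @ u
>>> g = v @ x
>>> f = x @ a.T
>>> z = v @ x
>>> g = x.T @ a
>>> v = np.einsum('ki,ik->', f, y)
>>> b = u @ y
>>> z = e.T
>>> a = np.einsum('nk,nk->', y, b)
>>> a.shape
()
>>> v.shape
()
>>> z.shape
()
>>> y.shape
(7, 7)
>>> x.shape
(7, 2)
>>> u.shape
(7, 7)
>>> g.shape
(2, 2)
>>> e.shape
()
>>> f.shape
(7, 7)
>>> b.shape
(7, 7)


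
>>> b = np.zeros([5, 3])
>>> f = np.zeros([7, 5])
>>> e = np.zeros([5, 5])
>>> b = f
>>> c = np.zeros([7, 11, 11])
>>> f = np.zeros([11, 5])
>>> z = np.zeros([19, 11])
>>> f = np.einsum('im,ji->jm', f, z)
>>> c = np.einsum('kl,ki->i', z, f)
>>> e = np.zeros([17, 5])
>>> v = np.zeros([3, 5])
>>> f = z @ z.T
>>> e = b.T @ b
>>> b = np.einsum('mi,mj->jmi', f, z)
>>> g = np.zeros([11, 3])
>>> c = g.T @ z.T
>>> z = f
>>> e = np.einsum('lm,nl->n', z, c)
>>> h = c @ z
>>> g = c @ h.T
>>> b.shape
(11, 19, 19)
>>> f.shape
(19, 19)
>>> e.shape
(3,)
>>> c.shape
(3, 19)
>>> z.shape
(19, 19)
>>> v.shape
(3, 5)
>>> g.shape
(3, 3)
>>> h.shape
(3, 19)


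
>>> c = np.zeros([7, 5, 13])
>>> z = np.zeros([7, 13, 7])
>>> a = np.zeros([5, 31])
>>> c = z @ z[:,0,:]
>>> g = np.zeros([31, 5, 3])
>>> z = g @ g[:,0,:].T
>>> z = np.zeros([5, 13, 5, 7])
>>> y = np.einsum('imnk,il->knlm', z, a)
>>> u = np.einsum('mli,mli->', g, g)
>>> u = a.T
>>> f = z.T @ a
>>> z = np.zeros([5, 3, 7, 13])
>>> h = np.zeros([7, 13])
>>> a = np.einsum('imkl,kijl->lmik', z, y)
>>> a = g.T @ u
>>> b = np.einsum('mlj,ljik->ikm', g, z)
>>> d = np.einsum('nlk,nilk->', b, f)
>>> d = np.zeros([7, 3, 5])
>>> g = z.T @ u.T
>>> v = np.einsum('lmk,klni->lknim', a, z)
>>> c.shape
(7, 13, 7)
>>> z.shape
(5, 3, 7, 13)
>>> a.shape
(3, 5, 5)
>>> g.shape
(13, 7, 3, 31)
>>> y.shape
(7, 5, 31, 13)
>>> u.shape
(31, 5)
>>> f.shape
(7, 5, 13, 31)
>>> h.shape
(7, 13)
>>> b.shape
(7, 13, 31)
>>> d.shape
(7, 3, 5)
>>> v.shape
(3, 5, 7, 13, 5)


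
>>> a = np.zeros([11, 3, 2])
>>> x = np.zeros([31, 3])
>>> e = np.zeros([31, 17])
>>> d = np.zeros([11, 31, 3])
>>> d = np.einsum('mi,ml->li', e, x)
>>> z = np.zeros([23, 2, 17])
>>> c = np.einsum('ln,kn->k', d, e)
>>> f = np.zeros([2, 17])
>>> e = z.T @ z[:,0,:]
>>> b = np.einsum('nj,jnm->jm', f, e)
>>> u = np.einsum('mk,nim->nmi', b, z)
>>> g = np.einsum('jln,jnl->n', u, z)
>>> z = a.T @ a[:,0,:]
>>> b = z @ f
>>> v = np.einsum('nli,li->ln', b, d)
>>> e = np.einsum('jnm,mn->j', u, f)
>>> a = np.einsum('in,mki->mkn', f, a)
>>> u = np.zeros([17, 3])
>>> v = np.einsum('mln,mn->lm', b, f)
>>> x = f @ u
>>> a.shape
(11, 3, 17)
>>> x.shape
(2, 3)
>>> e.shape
(23,)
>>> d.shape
(3, 17)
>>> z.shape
(2, 3, 2)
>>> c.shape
(31,)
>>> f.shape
(2, 17)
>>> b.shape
(2, 3, 17)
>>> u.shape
(17, 3)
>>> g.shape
(2,)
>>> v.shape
(3, 2)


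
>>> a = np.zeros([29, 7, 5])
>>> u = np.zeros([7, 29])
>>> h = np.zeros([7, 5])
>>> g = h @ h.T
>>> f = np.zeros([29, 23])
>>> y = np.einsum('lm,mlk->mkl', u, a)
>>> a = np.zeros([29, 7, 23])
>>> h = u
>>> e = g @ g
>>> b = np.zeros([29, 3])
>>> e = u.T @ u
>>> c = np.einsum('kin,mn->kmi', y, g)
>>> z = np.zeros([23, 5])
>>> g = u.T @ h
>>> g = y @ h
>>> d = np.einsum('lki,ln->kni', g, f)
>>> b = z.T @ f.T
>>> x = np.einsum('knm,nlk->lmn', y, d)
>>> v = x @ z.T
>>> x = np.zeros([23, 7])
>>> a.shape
(29, 7, 23)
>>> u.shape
(7, 29)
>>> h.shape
(7, 29)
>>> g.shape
(29, 5, 29)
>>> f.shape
(29, 23)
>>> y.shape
(29, 5, 7)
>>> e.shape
(29, 29)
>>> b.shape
(5, 29)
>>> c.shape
(29, 7, 5)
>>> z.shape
(23, 5)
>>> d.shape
(5, 23, 29)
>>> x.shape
(23, 7)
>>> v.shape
(23, 7, 23)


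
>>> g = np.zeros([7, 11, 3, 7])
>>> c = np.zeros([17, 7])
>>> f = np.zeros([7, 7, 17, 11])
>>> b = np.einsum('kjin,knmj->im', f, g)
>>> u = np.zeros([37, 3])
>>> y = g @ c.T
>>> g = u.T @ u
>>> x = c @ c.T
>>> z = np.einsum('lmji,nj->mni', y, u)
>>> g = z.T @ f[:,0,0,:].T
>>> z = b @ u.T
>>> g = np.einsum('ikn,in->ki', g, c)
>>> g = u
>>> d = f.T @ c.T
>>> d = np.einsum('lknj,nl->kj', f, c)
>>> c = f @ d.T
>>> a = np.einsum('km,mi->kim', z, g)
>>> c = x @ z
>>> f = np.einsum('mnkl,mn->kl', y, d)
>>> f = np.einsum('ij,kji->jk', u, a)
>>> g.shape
(37, 3)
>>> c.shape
(17, 37)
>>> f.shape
(3, 17)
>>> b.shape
(17, 3)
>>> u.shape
(37, 3)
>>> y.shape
(7, 11, 3, 17)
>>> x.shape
(17, 17)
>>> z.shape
(17, 37)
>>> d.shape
(7, 11)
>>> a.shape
(17, 3, 37)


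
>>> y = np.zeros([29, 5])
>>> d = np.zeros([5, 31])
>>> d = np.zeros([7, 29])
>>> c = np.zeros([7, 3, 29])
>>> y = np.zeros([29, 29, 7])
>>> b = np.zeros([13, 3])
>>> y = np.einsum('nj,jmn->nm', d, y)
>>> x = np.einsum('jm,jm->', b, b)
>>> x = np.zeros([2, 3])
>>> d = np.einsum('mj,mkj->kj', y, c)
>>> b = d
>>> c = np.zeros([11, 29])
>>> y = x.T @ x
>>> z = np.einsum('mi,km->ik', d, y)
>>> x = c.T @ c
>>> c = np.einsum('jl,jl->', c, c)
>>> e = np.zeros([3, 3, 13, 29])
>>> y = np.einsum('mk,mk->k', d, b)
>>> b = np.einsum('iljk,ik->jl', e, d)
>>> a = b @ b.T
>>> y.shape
(29,)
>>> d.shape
(3, 29)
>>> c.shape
()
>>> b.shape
(13, 3)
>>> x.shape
(29, 29)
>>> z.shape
(29, 3)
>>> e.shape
(3, 3, 13, 29)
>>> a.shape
(13, 13)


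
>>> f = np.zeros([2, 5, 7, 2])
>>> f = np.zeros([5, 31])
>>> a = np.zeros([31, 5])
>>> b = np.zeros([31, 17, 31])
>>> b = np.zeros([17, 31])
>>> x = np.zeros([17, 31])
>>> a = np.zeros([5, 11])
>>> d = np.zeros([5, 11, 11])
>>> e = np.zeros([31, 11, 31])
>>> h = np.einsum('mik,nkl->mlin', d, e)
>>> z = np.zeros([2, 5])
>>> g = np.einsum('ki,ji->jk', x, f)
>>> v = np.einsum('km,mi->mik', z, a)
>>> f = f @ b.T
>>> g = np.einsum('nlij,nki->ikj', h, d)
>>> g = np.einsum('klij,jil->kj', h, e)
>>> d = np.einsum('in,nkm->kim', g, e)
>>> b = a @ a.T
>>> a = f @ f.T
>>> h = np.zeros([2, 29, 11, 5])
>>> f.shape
(5, 17)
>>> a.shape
(5, 5)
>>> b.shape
(5, 5)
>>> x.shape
(17, 31)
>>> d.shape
(11, 5, 31)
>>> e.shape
(31, 11, 31)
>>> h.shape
(2, 29, 11, 5)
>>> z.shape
(2, 5)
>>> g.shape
(5, 31)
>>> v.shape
(5, 11, 2)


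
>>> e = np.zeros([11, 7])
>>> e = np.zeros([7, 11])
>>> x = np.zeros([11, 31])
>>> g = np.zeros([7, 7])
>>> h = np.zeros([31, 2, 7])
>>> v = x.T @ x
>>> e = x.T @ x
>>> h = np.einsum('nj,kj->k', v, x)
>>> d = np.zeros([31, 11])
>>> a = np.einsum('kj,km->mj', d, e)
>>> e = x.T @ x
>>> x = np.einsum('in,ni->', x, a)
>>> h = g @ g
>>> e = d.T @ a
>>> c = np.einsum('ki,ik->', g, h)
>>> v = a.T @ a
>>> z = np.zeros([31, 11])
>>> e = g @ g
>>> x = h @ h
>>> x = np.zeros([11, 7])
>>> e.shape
(7, 7)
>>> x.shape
(11, 7)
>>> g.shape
(7, 7)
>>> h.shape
(7, 7)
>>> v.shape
(11, 11)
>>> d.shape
(31, 11)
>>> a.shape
(31, 11)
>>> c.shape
()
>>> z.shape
(31, 11)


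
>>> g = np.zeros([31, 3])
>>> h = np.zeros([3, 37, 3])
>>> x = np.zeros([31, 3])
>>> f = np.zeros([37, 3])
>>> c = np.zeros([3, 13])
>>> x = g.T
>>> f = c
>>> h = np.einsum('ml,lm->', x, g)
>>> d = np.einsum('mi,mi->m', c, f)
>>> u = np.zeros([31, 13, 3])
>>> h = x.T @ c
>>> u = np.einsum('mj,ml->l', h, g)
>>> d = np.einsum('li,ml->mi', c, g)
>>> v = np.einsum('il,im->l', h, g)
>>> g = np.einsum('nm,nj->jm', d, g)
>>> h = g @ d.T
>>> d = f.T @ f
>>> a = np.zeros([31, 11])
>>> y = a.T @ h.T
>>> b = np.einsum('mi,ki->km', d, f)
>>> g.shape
(3, 13)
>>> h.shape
(3, 31)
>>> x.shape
(3, 31)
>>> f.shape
(3, 13)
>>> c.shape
(3, 13)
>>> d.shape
(13, 13)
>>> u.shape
(3,)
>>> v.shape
(13,)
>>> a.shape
(31, 11)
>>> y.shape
(11, 3)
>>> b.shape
(3, 13)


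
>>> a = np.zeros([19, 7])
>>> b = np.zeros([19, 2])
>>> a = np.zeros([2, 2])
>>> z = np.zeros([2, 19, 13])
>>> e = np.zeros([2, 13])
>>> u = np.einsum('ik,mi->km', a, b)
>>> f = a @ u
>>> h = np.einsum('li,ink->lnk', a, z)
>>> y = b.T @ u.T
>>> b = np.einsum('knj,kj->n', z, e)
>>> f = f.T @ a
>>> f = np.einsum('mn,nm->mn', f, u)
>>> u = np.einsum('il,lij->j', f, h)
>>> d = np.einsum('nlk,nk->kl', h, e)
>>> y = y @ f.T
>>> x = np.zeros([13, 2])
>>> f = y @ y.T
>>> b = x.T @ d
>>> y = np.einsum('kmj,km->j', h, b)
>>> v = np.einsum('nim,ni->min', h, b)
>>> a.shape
(2, 2)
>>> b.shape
(2, 19)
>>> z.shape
(2, 19, 13)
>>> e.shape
(2, 13)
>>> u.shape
(13,)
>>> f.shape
(2, 2)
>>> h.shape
(2, 19, 13)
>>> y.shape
(13,)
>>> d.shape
(13, 19)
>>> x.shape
(13, 2)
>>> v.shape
(13, 19, 2)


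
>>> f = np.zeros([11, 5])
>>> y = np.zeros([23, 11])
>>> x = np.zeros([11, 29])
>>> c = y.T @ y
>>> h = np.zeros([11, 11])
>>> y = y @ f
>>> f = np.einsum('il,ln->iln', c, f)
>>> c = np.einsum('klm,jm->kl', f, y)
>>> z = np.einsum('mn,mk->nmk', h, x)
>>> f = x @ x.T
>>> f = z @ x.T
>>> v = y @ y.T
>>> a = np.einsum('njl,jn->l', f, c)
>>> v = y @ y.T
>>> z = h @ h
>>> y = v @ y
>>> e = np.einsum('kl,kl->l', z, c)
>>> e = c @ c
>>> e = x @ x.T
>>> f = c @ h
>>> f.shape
(11, 11)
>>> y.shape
(23, 5)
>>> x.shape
(11, 29)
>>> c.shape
(11, 11)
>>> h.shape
(11, 11)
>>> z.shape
(11, 11)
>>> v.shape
(23, 23)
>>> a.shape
(11,)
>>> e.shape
(11, 11)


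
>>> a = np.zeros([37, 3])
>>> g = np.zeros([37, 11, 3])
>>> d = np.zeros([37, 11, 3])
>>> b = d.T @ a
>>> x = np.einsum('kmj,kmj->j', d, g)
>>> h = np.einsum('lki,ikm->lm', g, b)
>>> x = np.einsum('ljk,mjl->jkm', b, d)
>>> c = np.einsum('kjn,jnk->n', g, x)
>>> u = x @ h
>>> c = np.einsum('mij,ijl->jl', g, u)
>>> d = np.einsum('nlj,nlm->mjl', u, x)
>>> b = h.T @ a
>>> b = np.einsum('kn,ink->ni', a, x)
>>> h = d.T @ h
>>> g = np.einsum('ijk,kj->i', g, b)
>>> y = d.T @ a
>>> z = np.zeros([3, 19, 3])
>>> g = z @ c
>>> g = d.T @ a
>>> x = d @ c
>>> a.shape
(37, 3)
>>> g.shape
(3, 3, 3)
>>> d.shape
(37, 3, 3)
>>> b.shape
(3, 11)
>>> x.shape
(37, 3, 3)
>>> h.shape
(3, 3, 3)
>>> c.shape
(3, 3)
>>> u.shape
(11, 3, 3)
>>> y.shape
(3, 3, 3)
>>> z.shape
(3, 19, 3)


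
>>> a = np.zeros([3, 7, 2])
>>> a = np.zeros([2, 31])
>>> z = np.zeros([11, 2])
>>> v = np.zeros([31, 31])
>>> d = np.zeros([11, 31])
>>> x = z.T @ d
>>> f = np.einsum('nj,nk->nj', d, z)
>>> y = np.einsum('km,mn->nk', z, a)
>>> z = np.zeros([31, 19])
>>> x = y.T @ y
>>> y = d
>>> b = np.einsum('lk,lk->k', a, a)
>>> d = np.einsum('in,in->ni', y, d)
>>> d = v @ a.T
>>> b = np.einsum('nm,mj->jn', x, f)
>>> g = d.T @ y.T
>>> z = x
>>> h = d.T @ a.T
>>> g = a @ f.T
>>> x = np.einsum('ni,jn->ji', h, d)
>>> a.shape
(2, 31)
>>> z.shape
(11, 11)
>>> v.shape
(31, 31)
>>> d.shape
(31, 2)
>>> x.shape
(31, 2)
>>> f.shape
(11, 31)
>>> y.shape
(11, 31)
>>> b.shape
(31, 11)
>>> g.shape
(2, 11)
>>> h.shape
(2, 2)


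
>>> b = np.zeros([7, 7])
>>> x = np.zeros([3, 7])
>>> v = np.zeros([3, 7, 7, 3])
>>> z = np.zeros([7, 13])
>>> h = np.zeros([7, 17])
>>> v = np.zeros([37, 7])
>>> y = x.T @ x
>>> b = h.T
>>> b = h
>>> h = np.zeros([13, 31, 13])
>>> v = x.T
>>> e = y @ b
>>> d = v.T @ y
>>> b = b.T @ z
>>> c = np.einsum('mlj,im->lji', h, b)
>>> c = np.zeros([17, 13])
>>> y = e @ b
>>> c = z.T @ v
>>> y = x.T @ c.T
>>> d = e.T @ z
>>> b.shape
(17, 13)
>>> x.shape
(3, 7)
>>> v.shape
(7, 3)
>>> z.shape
(7, 13)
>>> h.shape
(13, 31, 13)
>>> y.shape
(7, 13)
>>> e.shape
(7, 17)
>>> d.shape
(17, 13)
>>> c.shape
(13, 3)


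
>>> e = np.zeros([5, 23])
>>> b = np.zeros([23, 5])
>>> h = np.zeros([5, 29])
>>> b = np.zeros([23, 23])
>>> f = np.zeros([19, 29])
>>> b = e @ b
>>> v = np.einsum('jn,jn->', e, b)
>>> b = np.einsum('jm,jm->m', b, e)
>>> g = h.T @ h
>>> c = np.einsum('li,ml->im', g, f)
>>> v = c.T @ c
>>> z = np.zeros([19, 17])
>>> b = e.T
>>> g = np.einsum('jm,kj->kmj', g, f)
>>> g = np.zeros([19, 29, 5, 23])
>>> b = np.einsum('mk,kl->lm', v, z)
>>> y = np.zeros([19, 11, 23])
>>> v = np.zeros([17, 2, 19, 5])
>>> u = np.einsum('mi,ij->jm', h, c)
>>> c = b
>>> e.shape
(5, 23)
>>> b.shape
(17, 19)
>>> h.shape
(5, 29)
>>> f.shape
(19, 29)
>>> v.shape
(17, 2, 19, 5)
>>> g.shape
(19, 29, 5, 23)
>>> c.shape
(17, 19)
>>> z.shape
(19, 17)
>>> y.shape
(19, 11, 23)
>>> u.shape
(19, 5)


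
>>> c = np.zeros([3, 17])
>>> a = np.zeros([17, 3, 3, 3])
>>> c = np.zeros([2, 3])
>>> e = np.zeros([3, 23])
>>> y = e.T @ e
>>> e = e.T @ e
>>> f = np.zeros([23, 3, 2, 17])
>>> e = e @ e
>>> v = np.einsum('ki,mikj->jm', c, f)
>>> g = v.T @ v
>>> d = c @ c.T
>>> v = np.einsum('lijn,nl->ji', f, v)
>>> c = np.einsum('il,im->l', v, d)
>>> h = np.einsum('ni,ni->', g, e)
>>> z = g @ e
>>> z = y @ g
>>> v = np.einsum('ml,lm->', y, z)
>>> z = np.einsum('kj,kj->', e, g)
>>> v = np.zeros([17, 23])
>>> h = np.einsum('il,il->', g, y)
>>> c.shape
(3,)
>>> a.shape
(17, 3, 3, 3)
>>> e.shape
(23, 23)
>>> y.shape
(23, 23)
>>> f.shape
(23, 3, 2, 17)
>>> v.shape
(17, 23)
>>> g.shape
(23, 23)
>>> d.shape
(2, 2)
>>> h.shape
()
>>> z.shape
()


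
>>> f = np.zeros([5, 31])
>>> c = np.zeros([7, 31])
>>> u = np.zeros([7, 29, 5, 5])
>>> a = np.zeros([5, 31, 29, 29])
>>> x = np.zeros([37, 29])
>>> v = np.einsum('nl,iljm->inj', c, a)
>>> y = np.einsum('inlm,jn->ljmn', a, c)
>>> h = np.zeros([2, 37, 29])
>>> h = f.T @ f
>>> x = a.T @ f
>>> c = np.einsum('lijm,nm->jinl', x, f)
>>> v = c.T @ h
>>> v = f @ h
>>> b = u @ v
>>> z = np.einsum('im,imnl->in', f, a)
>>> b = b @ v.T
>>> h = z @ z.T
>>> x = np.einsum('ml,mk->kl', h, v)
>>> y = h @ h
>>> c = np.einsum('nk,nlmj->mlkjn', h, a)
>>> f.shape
(5, 31)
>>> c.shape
(29, 31, 5, 29, 5)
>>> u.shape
(7, 29, 5, 5)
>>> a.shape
(5, 31, 29, 29)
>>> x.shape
(31, 5)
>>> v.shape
(5, 31)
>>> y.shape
(5, 5)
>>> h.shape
(5, 5)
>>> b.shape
(7, 29, 5, 5)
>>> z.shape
(5, 29)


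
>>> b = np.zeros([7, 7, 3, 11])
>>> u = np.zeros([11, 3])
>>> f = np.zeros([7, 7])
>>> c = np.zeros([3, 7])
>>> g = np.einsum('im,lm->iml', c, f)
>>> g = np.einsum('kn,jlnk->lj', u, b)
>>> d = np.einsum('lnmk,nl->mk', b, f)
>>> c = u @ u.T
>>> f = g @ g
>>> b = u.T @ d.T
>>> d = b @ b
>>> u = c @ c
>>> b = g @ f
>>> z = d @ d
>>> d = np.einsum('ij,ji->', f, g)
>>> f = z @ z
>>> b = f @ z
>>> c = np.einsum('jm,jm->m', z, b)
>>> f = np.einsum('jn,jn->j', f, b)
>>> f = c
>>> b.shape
(3, 3)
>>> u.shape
(11, 11)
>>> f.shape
(3,)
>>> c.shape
(3,)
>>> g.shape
(7, 7)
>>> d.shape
()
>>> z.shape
(3, 3)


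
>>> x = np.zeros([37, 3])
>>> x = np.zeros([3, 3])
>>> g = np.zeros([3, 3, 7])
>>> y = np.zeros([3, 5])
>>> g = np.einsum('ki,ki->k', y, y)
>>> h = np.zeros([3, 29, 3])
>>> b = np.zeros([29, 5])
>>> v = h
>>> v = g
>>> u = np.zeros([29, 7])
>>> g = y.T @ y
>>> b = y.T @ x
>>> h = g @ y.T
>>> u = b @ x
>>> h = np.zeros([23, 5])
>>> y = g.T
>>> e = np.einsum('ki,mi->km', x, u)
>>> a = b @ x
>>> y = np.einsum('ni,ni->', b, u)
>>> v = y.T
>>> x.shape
(3, 3)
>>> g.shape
(5, 5)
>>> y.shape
()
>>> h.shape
(23, 5)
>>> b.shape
(5, 3)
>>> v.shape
()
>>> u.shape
(5, 3)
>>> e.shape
(3, 5)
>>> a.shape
(5, 3)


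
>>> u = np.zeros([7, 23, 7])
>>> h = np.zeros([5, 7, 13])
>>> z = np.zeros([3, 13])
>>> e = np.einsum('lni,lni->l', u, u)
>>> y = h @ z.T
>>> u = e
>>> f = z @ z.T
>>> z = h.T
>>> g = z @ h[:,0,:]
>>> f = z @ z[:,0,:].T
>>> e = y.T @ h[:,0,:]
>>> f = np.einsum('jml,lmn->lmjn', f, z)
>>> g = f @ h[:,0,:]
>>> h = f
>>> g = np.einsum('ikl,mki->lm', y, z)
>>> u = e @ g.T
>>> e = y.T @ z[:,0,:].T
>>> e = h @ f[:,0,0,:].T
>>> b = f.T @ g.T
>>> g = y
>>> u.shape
(3, 7, 3)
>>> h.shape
(13, 7, 13, 5)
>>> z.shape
(13, 7, 5)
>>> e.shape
(13, 7, 13, 13)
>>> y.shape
(5, 7, 3)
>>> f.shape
(13, 7, 13, 5)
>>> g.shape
(5, 7, 3)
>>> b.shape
(5, 13, 7, 3)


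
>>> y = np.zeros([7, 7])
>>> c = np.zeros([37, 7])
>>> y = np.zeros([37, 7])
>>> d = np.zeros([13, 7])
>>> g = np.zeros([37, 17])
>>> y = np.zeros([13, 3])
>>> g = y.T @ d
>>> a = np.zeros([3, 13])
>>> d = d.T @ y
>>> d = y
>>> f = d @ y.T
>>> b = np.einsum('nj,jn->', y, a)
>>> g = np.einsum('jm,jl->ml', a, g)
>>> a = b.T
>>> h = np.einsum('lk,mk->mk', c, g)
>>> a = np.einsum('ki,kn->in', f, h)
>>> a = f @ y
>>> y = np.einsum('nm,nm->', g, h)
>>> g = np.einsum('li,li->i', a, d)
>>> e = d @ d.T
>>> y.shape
()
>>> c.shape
(37, 7)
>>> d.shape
(13, 3)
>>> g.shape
(3,)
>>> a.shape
(13, 3)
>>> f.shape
(13, 13)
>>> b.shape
()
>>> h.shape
(13, 7)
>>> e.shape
(13, 13)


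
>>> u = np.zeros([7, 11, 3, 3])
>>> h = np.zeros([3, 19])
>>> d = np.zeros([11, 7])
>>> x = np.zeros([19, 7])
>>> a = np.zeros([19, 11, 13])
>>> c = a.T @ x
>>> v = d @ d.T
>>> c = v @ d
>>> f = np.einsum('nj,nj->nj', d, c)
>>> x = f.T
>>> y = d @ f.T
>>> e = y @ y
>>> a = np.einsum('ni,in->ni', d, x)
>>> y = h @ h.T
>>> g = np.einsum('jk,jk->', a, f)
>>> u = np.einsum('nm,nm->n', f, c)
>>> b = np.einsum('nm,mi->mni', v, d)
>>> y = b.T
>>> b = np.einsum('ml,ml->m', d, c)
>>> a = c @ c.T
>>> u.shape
(11,)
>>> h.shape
(3, 19)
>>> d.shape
(11, 7)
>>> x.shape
(7, 11)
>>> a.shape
(11, 11)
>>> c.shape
(11, 7)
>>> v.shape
(11, 11)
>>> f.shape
(11, 7)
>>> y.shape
(7, 11, 11)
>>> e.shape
(11, 11)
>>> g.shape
()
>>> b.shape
(11,)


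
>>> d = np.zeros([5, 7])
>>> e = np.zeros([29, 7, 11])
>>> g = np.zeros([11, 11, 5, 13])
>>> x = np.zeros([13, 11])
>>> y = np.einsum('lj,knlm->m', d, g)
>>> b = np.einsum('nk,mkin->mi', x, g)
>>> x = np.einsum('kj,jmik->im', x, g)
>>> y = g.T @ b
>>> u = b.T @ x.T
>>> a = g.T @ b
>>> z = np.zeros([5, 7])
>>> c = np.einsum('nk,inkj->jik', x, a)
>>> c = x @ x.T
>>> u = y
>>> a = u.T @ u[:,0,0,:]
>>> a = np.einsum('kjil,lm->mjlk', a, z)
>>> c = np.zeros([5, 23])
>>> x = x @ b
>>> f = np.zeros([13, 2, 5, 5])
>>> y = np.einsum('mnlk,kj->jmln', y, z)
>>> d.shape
(5, 7)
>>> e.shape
(29, 7, 11)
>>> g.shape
(11, 11, 5, 13)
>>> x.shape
(5, 5)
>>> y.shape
(7, 13, 11, 5)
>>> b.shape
(11, 5)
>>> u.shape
(13, 5, 11, 5)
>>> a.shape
(7, 11, 5, 5)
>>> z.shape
(5, 7)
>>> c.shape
(5, 23)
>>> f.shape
(13, 2, 5, 5)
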